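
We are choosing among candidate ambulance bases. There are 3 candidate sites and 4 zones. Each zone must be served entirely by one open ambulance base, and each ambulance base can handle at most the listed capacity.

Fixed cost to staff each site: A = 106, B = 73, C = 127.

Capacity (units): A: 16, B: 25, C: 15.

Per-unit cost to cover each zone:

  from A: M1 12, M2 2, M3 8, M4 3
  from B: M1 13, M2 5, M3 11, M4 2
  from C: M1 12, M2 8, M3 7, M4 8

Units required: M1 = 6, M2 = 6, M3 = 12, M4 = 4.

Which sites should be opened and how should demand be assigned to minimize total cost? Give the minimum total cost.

Minimum total cost: 391

Open {A, B}: M1→B 13·6=78, M2→B 5·6=30, M3→A 8·12=96, M4→B 2·4=8.
Loads: A carries 12/16, B carries 16/25. Service 212; fixed 179; total 391.
Next best feasible plan costs 395.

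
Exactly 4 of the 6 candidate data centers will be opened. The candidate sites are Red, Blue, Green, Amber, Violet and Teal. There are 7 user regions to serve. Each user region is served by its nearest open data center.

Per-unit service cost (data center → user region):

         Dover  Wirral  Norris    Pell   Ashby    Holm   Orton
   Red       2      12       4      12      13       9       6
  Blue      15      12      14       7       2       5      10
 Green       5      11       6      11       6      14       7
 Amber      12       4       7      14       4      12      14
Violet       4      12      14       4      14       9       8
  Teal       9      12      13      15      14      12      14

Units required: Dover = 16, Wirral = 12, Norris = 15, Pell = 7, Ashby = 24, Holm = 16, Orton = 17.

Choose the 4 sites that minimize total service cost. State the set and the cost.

Choose Red, Blue, Amber and Violet; total service cost 398.

With exactly 4 open, each user region uses its cheapest among the chosen.
{Red, Blue, Amber, Violet}: Dover→Red 2·16=32, Wirral→Amber 4·12=48, Norris→Red 4·15=60, Pell→Violet 4·7=28, Ashby→Blue 2·24=48, Holm→Blue 5·16=80, Orton→Red 6·17=102. Service cost 398.
{Red, Blue, Green, Amber}: service cost 419
{Red, Blue, Amber, Teal}: service cost 419
Among all 15 size-4 choices, {Red, Blue, Amber, Violet} is lowest.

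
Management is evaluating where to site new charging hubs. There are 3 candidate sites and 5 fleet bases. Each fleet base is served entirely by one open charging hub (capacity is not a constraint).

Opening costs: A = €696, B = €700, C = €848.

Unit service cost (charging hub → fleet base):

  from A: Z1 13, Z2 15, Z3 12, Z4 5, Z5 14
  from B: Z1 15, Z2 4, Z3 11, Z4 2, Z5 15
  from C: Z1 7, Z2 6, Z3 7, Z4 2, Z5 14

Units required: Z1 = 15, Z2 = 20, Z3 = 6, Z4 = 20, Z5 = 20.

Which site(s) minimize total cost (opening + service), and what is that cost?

Open B only; minimum total cost 1411.

For any fixed open set, each fleet base goes to its cheapest open site; total = fixed + service.
{B}: Z1→B 15·15=225, Z2→B 4·20=80, Z3→B 11·6=66, Z4→B 2·20=40, Z5→B 15·20=300. Service 711; fixed 700; total 1411.
{C}: service 587 + fixed 848 = 1435
{A}: service 947 + fixed 696 = 1643
{A, B, C}: Z1→C 7·15=105, Z2→B 4·20=80, Z3→C 7·6=42, Z4→B 2·20=40, Z5→A 14·20=280. Service 547; fixed 2244; total 2791.
No other subset beats 1411.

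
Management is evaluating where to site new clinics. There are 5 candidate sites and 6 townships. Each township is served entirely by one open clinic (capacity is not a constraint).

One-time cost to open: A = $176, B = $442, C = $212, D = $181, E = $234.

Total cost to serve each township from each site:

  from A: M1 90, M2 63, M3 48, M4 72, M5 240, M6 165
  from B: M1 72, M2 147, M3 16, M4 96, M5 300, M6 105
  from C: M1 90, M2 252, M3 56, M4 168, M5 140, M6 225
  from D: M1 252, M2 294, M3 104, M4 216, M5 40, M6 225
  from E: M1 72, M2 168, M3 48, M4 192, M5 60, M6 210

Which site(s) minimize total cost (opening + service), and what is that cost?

Open A and D; minimum total cost 835.

For any fixed open set, each township goes to its cheapest open site; total = fixed + service.
{A, D}: M1→A 90, M2→A 63, M3→A 48, M4→A 72, M5→D 40, M6→A 165. Service 478; fixed 357; total 835.
{A}: service 678 + fixed 176 = 854
{A, E}: service 480 + fixed 410 = 890
{A, B, C, D, E}: service 368 + fixed 1245 = 1613
No other subset beats 835.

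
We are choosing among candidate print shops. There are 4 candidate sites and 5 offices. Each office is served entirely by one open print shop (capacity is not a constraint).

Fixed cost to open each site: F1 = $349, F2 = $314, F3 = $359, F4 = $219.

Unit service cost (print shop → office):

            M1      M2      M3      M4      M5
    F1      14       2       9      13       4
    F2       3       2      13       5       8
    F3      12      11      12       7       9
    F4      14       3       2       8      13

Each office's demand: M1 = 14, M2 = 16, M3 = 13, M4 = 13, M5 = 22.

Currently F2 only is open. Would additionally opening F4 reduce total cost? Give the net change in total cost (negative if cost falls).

No — net change +76 (cost rises by 76).

Current service cost with {F2}: 484.
Adding F4: each office re-picks its cheapest; new service cost 341, saving 143.
Extra fixed cost: 219. Net change = 219 − 143 = 76.
(Totals: 798 → 874.)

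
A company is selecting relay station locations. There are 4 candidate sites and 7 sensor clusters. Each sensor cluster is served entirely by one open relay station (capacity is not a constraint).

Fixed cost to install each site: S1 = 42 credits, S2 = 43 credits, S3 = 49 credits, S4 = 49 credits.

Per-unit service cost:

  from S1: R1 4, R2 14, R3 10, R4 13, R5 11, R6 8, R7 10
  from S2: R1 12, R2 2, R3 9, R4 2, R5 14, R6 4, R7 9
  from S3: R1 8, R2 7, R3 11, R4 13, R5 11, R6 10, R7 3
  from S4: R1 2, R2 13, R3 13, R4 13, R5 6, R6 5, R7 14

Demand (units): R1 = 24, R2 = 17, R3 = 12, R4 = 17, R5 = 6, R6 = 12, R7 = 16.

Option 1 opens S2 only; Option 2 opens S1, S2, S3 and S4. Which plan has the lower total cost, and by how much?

Option 1: {S2}: R1→S2 12·24=288, R2→S2 2·17=34, R3→S2 9·12=108, R4→S2 2·17=34, R5→S2 14·6=84, R6→S2 4·12=48, R7→S2 9·16=144. Service 740; fixed 43; total 783.
Option 2: {S1, S2, S3, S4}: R1→S4 2·24=48, R2→S2 2·17=34, R3→S2 9·12=108, R4→S2 2·17=34, R5→S4 6·6=36, R6→S2 4·12=48, R7→S3 3·16=48. Service 356; fixed 183; total 539.
Difference: |783 − 539| = 244.

Option 2 is cheaper by 244.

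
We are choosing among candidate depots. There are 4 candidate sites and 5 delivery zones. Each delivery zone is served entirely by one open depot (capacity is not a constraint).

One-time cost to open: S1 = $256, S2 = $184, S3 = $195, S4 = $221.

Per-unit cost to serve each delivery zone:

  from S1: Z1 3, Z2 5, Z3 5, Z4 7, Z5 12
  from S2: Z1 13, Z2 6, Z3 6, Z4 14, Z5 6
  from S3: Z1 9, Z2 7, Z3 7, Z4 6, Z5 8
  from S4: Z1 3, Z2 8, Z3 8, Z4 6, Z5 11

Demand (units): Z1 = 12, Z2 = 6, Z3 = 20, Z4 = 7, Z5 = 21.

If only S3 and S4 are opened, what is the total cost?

Total cost: 844

Each delivery zone is assigned to its cheapest site among the open ones.
{S3, S4}: Z1→S4 3·12=36, Z2→S3 7·6=42, Z3→S3 7·20=140, Z4→S3 6·7=42, Z5→S3 8·21=168. Service 428; fixed 416; total 844.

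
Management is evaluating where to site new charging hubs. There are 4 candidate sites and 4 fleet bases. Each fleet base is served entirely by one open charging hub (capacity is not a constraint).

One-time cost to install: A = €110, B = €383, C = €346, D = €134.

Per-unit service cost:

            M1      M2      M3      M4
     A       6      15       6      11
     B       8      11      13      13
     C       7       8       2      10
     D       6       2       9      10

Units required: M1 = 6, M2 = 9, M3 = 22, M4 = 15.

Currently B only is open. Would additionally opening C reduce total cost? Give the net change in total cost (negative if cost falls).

No — net change +26 (cost rises by 26).

Current service cost with {B}: 628.
Adding C: each fleet base re-picks its cheapest; new service cost 308, saving 320.
Extra fixed cost: 346. Net change = 346 − 320 = 26.
(Totals: 1011 → 1037.)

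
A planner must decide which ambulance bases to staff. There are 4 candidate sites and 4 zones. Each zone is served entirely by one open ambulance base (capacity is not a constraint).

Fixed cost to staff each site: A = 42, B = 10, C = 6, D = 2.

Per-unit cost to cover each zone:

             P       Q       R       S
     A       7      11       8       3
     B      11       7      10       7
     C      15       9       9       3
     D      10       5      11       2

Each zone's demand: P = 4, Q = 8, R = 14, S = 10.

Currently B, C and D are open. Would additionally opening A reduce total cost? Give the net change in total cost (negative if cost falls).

Current service cost with {B, C, D}: 226.
Adding A: each zone re-picks its cheapest; new service cost 200, saving 26.
Extra fixed cost: 42. Net change = 42 − 26 = 16.
(Totals: 244 → 260.)

No — net change +16 (cost rises by 16).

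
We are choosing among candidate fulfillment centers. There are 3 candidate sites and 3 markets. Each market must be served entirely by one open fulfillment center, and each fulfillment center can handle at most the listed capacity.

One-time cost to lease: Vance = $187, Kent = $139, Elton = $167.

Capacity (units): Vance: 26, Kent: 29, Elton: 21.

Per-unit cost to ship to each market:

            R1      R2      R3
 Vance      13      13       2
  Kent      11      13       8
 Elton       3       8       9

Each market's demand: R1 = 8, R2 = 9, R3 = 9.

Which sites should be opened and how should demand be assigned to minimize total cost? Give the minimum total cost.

Open {Kent}: R1→Kent 11·8=88, R2→Kent 13·9=117, R3→Kent 8·9=72.
Loads: Kent carries 26/29. Service 277; fixed 139; total 416.
Next best feasible plan costs 426.

Minimum total cost: 416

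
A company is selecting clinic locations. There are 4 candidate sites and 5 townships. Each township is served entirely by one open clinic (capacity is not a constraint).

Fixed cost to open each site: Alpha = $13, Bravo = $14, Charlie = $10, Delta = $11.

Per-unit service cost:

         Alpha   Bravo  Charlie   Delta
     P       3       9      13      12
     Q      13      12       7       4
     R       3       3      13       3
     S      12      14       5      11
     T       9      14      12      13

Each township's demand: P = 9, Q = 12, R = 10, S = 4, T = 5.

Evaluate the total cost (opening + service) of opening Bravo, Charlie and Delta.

Total cost: 274

Each township is assigned to its cheapest site among the open ones.
{Bravo, Charlie, Delta}: P→Bravo 9·9=81, Q→Delta 4·12=48, R→Bravo 3·10=30, S→Charlie 5·4=20, T→Charlie 12·5=60. Service 239; fixed 35; total 274.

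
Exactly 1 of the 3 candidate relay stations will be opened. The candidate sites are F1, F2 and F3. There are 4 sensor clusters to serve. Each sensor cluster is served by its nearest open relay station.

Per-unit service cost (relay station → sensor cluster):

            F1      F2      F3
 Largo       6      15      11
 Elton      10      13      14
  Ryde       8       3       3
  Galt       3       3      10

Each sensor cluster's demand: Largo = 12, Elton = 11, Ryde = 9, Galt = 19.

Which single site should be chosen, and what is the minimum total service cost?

With exactly 1 open, each sensor cluster uses its cheapest among the chosen.
{F1}: Largo→F1 6·12=72, Elton→F1 10·11=110, Ryde→F1 8·9=72, Galt→F1 3·19=57. Service cost 311.
{F2}: service cost 407
{F3}: service cost 503
Among all 3 size-1 choices, {F1} is lowest.

Choose F1 only; total service cost 311.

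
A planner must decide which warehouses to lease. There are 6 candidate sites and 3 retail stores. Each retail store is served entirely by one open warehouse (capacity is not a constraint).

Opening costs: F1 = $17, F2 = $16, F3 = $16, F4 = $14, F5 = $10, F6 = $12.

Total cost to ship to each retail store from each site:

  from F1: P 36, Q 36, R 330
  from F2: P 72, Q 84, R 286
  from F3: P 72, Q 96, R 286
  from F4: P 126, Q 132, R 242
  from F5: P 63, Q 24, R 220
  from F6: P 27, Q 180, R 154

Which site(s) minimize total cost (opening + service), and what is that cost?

For any fixed open set, each retail store goes to its cheapest open site; total = fixed + service.
{F5, F6}: P→F6 27, Q→F5 24, R→F6 154. Service 205; fixed 22; total 227.
{F4, F5, F6}: P→F6 27, Q→F5 24, R→F6 154. Service 205; fixed 36; total 241.
{F2, F5, F6}: P→F6 27, Q→F5 24, R→F6 154. Service 205; fixed 38; total 243.
{F1, F2, F3, F4, F5, F6}: P→F6 27, Q→F5 24, R→F6 154. Service 205; fixed 85; total 290.
No other subset beats 227.

Open F5 and F6; minimum total cost 227.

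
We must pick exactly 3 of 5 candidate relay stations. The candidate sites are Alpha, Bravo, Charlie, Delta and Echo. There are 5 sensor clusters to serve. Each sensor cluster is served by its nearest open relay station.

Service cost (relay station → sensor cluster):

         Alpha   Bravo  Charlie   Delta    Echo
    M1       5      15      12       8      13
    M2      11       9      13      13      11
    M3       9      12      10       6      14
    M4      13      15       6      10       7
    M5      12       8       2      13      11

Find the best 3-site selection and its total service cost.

With exactly 3 open, each sensor cluster uses its cheapest among the chosen.
{Alpha, Charlie, Delta}: M1→Alpha 5, M2→Alpha 11, M3→Delta 6, M4→Charlie 6, M5→Charlie 2. Service cost 30.
{Alpha, Bravo, Charlie}: service cost 31
{Bravo, Charlie, Delta}: service cost 31
Among all 10 size-3 choices, {Alpha, Charlie, Delta} is lowest.

Choose Alpha, Charlie and Delta; total service cost 30.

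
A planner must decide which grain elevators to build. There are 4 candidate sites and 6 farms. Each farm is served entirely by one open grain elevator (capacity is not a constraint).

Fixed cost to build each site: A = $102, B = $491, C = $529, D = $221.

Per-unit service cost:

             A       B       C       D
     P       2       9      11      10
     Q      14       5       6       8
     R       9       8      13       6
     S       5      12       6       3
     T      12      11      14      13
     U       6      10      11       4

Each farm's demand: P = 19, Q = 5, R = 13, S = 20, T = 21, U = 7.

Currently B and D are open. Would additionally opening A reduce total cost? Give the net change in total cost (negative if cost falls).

Yes — net change −31 (cost falls by 31).

Current service cost with {B, D}: 593.
Adding A: each farm re-picks its cheapest; new service cost 460, saving 133.
Extra fixed cost: 102. Net change = 102 − 133 = -31.
(Totals: 1305 → 1274.)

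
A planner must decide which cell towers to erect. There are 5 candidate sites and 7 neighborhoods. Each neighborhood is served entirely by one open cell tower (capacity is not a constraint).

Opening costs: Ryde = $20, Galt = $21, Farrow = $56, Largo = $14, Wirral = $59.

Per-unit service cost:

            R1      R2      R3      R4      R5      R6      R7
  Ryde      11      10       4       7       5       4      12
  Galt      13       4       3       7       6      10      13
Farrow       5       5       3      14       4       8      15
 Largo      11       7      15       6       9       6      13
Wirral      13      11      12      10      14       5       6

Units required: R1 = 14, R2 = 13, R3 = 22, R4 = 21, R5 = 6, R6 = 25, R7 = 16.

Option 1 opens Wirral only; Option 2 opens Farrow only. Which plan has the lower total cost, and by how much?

Option 2 is cheaper by 148.

Option 1: {Wirral}: R1→Wirral 13·14=182, R2→Wirral 11·13=143, R3→Wirral 12·22=264, R4→Wirral 10·21=210, R5→Wirral 14·6=84, R6→Wirral 5·25=125, R7→Wirral 6·16=96. Service 1104; fixed 59; total 1163.
Option 2: {Farrow}: R1→Farrow 5·14=70, R2→Farrow 5·13=65, R3→Farrow 3·22=66, R4→Farrow 14·21=294, R5→Farrow 4·6=24, R6→Farrow 8·25=200, R7→Farrow 15·16=240. Service 959; fixed 56; total 1015.
Difference: |1163 − 1015| = 148.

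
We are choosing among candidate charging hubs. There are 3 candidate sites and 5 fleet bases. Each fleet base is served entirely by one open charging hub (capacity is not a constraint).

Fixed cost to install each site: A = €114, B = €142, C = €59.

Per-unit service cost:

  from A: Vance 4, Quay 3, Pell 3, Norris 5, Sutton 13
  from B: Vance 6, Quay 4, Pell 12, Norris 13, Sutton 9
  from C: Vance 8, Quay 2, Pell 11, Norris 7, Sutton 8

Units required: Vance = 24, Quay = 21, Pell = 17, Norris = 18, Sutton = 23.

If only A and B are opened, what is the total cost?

Total cost: 763

Each fleet base is assigned to its cheapest site among the open ones.
{A, B}: Vance→A 4·24=96, Quay→A 3·21=63, Pell→A 3·17=51, Norris→A 5·18=90, Sutton→B 9·23=207. Service 507; fixed 256; total 763.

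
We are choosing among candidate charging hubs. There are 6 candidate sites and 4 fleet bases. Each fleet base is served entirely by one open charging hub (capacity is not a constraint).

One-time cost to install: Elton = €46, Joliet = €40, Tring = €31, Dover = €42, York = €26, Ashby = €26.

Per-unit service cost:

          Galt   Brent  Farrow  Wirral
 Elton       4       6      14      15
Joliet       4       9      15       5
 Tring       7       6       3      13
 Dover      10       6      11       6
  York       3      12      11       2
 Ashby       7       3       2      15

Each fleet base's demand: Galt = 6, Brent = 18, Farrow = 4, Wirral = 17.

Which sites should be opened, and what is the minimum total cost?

Open York and Ashby; minimum total cost 166.

For any fixed open set, each fleet base goes to its cheapest open site; total = fixed + service.
{York, Ashby}: Galt→York 3·6=18, Brent→Ashby 3·18=54, Farrow→Ashby 2·4=8, Wirral→York 2·17=34. Service 114; fixed 52; total 166.
{Tring, York, Ashby}: Galt→York 3·6=18, Brent→Ashby 3·18=54, Farrow→Ashby 2·4=8, Wirral→York 2·17=34. Service 114; fixed 83; total 197.
{Joliet, York, Ashby}: service 114 + fixed 92 = 206
{Elton, Joliet, Tring, Dover, York, Ashby}: service 114 + fixed 211 = 325
No other subset beats 166.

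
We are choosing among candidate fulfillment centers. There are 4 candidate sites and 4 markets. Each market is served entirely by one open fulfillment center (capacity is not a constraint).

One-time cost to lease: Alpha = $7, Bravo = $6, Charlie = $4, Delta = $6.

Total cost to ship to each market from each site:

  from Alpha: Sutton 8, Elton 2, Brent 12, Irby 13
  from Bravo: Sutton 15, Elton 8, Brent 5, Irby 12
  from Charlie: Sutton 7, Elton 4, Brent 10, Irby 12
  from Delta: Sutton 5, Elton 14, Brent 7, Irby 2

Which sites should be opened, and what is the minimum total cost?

For any fixed open set, each market goes to its cheapest open site; total = fixed + service.
{Charlie, Delta}: Sutton→Delta 5, Elton→Charlie 4, Brent→Delta 7, Irby→Delta 2. Service 18; fixed 10; total 28.
{Alpha, Delta}: service 16 + fixed 13 = 29
{Bravo, Charlie, Delta}: service 16 + fixed 16 = 32
{Alpha, Bravo, Charlie, Delta}: service 14 + fixed 23 = 37
No other subset beats 28.

Open Charlie and Delta; minimum total cost 28.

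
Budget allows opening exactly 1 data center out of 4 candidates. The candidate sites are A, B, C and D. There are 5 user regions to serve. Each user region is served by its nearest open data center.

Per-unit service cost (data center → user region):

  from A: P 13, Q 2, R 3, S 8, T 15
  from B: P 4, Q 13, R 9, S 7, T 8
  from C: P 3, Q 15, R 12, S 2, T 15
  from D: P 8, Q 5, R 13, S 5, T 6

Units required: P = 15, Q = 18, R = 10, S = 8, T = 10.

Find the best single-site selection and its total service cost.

Choose D only; total service cost 440.

With exactly 1 open, each user region uses its cheapest among the chosen.
{D}: P→D 8·15=120, Q→D 5·18=90, R→D 13·10=130, S→D 5·8=40, T→D 6·10=60. Service cost 440.
{A}: service cost 475
{B}: service cost 520
Among all 4 size-1 choices, {D} is lowest.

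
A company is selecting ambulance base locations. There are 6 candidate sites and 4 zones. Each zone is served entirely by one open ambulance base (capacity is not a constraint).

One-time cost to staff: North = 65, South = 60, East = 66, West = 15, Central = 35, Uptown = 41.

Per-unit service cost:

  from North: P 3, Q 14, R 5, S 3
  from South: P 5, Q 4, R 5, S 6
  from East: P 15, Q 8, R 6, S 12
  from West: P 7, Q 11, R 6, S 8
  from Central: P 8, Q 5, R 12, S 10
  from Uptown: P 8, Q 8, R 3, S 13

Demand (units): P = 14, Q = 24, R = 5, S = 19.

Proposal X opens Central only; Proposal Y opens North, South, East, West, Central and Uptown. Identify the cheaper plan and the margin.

Proposal X: {Central}: P→Central 8·14=112, Q→Central 5·24=120, R→Central 12·5=60, S→Central 10·19=190. Service 482; fixed 35; total 517.
Proposal Y: {North, South, East, West, Central, Uptown}: P→North 3·14=42, Q→South 4·24=96, R→Uptown 3·5=15, S→North 3·19=57. Service 210; fixed 282; total 492.
Difference: |517 − 492| = 25.

Proposal Y is cheaper by 25.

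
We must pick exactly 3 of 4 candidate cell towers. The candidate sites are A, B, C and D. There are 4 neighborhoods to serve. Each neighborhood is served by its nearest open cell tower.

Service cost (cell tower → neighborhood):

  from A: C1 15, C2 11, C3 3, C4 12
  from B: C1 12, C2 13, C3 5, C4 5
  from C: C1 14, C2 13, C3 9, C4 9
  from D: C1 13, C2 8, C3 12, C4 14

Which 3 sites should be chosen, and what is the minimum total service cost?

With exactly 3 open, each neighborhood uses its cheapest among the chosen.
{A, B, D}: C1→B 12, C2→D 8, C3→A 3, C4→B 5. Service cost 28.
{B, C, D}: service cost 30
{A, B, C}: service cost 31
Among all 4 size-3 choices, {A, B, D} is lowest.

Choose A, B and D; total service cost 28.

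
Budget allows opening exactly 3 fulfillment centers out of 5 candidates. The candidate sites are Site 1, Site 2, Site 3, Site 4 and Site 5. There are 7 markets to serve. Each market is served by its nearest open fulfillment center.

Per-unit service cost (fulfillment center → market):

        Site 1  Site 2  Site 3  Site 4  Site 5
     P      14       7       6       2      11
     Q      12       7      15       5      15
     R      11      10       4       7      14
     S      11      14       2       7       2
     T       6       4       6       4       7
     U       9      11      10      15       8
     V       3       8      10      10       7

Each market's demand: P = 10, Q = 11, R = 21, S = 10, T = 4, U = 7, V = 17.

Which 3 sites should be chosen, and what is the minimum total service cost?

Choose Site 1, Site 3 and Site 4; total service cost 309.

With exactly 3 open, each market uses its cheapest among the chosen.
{Site 1, Site 3, Site 4}: P→Site 4 2·10=20, Q→Site 4 5·11=55, R→Site 3 4·21=84, S→Site 3 2·10=20, T→Site 4 4·4=16, U→Site 1 9·7=63, V→Site 1 3·17=51. Service cost 309.
{Site 1, Site 4, Site 5}: service cost 365
{Site 3, Site 4, Site 5}: service cost 370
Among all 10 size-3 choices, {Site 1, Site 3, Site 4} is lowest.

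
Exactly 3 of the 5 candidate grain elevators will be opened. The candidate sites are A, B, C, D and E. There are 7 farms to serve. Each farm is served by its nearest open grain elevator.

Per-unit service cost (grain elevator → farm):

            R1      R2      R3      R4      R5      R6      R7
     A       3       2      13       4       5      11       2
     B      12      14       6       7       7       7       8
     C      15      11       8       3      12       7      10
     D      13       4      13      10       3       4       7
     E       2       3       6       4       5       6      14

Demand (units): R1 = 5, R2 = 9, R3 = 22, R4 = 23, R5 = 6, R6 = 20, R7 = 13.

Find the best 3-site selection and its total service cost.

Choose A, D and E; total service cost 376.

With exactly 3 open, each farm uses its cheapest among the chosen.
{A, D, E}: R1→E 2·5=10, R2→A 2·9=18, R3→E 6·22=132, R4→A 4·23=92, R5→D 3·6=18, R6→D 4·20=80, R7→A 2·13=26. Service cost 376.
{A, B, D}: service cost 381
{A, C, D}: service cost 402
Among all 10 size-3 choices, {A, D, E} is lowest.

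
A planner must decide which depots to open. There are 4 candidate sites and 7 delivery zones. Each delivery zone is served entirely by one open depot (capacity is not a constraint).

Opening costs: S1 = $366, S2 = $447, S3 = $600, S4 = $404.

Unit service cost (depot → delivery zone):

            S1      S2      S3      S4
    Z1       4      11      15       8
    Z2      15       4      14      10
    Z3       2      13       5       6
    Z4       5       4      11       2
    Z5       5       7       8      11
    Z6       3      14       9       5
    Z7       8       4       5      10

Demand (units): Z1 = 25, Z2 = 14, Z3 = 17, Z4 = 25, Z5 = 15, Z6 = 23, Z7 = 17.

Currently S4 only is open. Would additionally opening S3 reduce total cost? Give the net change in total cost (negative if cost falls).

Current service cost with {S4}: 942.
Adding S3: each delivery zone re-picks its cheapest; new service cost 795, saving 147.
Extra fixed cost: 600. Net change = 600 − 147 = 453.
(Totals: 1346 → 1799.)

No — net change +453 (cost rises by 453).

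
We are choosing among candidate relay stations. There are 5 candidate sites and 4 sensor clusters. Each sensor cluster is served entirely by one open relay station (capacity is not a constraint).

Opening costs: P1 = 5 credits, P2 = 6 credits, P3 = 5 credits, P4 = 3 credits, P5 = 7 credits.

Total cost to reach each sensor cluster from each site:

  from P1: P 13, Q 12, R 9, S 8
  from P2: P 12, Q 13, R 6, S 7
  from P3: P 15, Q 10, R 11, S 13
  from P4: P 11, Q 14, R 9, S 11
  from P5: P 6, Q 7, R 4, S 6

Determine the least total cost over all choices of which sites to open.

Minimum total cost: 30

For any fixed open set, each sensor cluster goes to its cheapest open site; total = fixed + service.
{P5}: P→P5 6, Q→P5 7, R→P5 4, S→P5 6. Service 23; fixed 7; total 30.
{P4, P5}: P→P5 6, Q→P5 7, R→P5 4, S→P5 6. Service 23; fixed 10; total 33.
{P1, P5}: service 23 + fixed 12 = 35
{P1, P2, P3, P4, P5}: P→P5 6, Q→P5 7, R→P5 4, S→P5 6. Service 23; fixed 26; total 49.
No other subset beats 30.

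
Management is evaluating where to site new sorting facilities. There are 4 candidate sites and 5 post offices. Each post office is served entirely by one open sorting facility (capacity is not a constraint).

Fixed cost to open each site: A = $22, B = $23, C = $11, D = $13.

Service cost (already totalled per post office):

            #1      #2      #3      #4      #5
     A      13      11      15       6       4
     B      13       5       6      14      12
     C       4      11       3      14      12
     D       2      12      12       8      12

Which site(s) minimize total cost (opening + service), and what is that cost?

For any fixed open set, each post office goes to its cheapest open site; total = fixed + service.
{C}: #1→C 4, #2→C 11, #3→C 3, #4→C 14, #5→C 12. Service 44; fixed 11; total 55.
{D}: service 46 + fixed 13 = 59
{C, D}: #1→D 2, #2→C 11, #3→C 3, #4→D 8, #5→C 12. Service 36; fixed 24; total 60.
{A, B, C, D}: service 20 + fixed 69 = 89
(All 15 nonempty subsets were checked; C only is lowest.)

Open C only; minimum total cost 55.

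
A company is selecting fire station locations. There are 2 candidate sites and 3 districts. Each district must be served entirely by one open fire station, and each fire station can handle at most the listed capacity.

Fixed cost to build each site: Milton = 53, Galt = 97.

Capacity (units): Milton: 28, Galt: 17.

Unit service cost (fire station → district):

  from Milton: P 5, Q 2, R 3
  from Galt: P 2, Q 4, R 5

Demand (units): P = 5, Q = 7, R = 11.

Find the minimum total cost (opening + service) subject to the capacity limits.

Minimum total cost: 125

Open {Milton}: P→Milton 5·5=25, Q→Milton 2·7=14, R→Milton 3·11=33.
Loads: Milton carries 23/28. Service 72; fixed 53; total 125.
Next best feasible plan costs 207.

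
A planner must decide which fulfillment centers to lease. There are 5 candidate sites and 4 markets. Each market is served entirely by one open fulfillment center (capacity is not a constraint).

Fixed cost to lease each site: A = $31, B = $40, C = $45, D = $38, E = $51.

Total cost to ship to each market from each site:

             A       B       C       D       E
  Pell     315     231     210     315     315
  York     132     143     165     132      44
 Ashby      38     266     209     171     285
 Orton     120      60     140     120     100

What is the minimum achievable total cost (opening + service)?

For any fixed open set, each market goes to its cheapest open site; total = fixed + service.
{A, B, E}: Pell→B 231, York→E 44, Ashby→A 38, Orton→B 60. Service 373; fixed 122; total 495.
{A, B, C, E}: Pell→C 210, York→E 44, Ashby→A 38, Orton→B 60. Service 352; fixed 167; total 519.
{A, C, E}: Pell→C 210, York→E 44, Ashby→A 38, Orton→E 100. Service 392; fixed 127; total 519.
{A, B, C, D, E}: service 352 + fixed 205 = 557
No other subset beats 495.

Minimum total cost: 495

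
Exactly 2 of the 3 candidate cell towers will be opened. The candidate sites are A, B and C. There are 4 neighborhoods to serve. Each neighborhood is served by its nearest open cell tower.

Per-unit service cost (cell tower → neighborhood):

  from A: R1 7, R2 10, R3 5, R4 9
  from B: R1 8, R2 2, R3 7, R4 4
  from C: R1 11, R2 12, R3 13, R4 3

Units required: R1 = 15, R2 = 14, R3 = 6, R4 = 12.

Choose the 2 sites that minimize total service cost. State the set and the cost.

Choose A and B; total service cost 211.

With exactly 2 open, each neighborhood uses its cheapest among the chosen.
{A, B}: R1→A 7·15=105, R2→B 2·14=28, R3→A 5·6=30, R4→B 4·12=48. Service cost 211.
{B, C}: service cost 226
{A, C}: service cost 311
Among all 3 size-2 choices, {A, B} is lowest.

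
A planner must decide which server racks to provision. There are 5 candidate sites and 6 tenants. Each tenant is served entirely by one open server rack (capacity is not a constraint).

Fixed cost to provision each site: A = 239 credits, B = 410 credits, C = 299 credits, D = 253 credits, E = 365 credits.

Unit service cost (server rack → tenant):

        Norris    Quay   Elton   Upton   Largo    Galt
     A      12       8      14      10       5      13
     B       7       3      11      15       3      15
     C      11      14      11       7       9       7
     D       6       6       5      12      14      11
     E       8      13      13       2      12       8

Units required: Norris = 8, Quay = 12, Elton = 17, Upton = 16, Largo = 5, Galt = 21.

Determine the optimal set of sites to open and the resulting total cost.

Open D only; minimum total cost 951.

For any fixed open set, each tenant goes to its cheapest open site; total = fixed + service.
{D}: Norris→D 6·8=48, Quay→D 6·12=72, Elton→D 5·17=85, Upton→D 12·16=192, Largo→D 14·5=70, Galt→D 11·21=231. Service 698; fixed 253; total 951.
{C}: service 747 + fixed 299 = 1046
{C, D}: service 509 + fixed 552 = 1061
{A, B, C, D, E}: service 363 + fixed 1566 = 1929
No other subset beats 951.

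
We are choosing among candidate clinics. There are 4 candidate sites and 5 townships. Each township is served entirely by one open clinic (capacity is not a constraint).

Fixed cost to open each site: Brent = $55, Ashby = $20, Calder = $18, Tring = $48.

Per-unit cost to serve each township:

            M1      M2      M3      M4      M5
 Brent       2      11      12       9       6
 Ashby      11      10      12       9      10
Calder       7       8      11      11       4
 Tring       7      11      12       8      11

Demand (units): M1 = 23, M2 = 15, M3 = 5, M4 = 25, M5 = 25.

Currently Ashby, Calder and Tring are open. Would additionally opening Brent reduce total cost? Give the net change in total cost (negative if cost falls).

Yes — net change −60 (cost falls by 60).

Current service cost with {Ashby, Calder, Tring}: 636.
Adding Brent: each township re-picks its cheapest; new service cost 521, saving 115.
Extra fixed cost: 55. Net change = 55 − 115 = -60.
(Totals: 722 → 662.)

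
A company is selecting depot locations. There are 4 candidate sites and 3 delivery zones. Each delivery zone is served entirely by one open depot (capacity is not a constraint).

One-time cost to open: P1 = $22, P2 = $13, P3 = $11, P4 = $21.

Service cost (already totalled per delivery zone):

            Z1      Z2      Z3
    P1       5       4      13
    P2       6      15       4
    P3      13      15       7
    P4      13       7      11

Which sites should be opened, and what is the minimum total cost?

For any fixed open set, each delivery zone goes to its cheapest open site; total = fixed + service.
{P2}: Z1→P2 6, Z2→P2 15, Z3→P2 4. Service 25; fixed 13; total 38.
{P1}: service 22 + fixed 22 = 44
{P3}: service 35 + fixed 11 = 46
{P1, P2, P3, P4}: service 13 + fixed 67 = 80
(All 15 nonempty subsets were checked; P2 only is lowest.)

Open P2 only; minimum total cost 38.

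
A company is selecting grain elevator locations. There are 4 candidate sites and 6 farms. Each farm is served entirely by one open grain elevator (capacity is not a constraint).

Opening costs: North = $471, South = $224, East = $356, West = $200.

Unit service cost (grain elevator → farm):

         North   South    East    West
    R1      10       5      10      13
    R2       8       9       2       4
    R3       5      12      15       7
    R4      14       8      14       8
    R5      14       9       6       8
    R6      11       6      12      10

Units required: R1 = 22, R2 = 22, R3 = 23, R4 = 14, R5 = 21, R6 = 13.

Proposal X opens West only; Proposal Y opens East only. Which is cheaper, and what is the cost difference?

Proposal X: {West}: R1→West 13·22=286, R2→West 4·22=88, R3→West 7·23=161, R4→West 8·14=112, R5→West 8·21=168, R6→West 10·13=130. Service 945; fixed 200; total 1145.
Proposal Y: {East}: R1→East 10·22=220, R2→East 2·22=44, R3→East 15·23=345, R4→East 14·14=196, R5→East 6·21=126, R6→East 12·13=156. Service 1087; fixed 356; total 1443.
Difference: |1145 − 1443| = 298.

Proposal X is cheaper by 298.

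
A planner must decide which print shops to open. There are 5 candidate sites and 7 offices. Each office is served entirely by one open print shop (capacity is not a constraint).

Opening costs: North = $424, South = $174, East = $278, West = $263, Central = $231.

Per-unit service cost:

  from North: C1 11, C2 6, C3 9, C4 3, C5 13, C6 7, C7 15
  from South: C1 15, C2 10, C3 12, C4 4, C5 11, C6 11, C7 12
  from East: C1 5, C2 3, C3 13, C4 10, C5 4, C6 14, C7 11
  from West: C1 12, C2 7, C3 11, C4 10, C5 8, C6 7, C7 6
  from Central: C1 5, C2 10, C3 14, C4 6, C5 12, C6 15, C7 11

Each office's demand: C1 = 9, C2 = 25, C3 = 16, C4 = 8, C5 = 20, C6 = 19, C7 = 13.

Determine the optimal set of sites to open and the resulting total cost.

For any fixed open set, each office goes to its cheapest open site; total = fixed + service.
{West}: C1→West 12·9=108, C2→West 7·25=175, C3→West 11·16=176, C4→West 10·8=80, C5→West 8·20=160, C6→West 7·19=133, C7→West 6·13=78. Service 910; fixed 263; total 1173.
{East}: C1→East 5·9=45, C2→East 3·25=75, C3→East 13·16=208, C4→East 10·8=80, C5→East 4·20=80, C6→East 14·19=266, C7→East 11·13=143. Service 897; fixed 278; total 1175.
{East, West}: C1→East 5·9=45, C2→East 3·25=75, C3→West 11·16=176, C4→East 10·8=80, C5→East 4·20=80, C6→West 7·19=133, C7→West 6·13=78. Service 667; fixed 541; total 1208.
{North, South, East, West, Central}: C1→East 5·9=45, C2→East 3·25=75, C3→North 9·16=144, C4→North 3·8=24, C5→East 4·20=80, C6→North 7·19=133, C7→West 6·13=78. Service 579; fixed 1370; total 1949.
No other subset beats 1173.

Open West only; minimum total cost 1173.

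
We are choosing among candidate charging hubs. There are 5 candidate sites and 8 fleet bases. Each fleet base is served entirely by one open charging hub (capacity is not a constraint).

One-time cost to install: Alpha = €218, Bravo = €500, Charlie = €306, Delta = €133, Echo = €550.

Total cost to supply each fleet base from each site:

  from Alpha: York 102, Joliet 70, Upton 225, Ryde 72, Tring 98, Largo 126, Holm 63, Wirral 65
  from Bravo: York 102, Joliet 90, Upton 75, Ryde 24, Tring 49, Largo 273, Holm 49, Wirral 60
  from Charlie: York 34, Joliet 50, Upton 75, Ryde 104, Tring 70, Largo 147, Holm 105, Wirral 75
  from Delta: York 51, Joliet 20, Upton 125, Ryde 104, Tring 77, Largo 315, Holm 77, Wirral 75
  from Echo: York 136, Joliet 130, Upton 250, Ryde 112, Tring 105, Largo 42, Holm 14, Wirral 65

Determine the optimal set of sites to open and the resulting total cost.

For any fixed open set, each fleet base goes to its cheapest open site; total = fixed + service.
{Alpha, Delta}: York→Delta 51, Joliet→Delta 20, Upton→Delta 125, Ryde→Alpha 72, Tring→Delta 77, Largo→Alpha 126, Holm→Alpha 63, Wirral→Alpha 65. Service 599; fixed 351; total 950.
{Charlie}: service 660 + fixed 306 = 966
{Delta}: service 844 + fixed 133 = 977
{Alpha, Bravo, Charlie, Delta, Echo}: service 318 + fixed 1707 = 2025
No other subset beats 950.

Open Alpha and Delta; minimum total cost 950.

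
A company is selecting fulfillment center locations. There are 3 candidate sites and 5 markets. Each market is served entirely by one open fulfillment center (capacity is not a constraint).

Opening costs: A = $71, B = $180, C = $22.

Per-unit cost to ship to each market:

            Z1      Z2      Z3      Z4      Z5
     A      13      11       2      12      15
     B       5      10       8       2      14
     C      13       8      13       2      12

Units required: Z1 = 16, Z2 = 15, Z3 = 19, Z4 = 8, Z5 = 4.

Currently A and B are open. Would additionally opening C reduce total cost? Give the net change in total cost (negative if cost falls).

Yes — net change −16 (cost falls by 16).

Current service cost with {A, B}: 340.
Adding C: each market re-picks its cheapest; new service cost 302, saving 38.
Extra fixed cost: 22. Net change = 22 − 38 = -16.
(Totals: 591 → 575.)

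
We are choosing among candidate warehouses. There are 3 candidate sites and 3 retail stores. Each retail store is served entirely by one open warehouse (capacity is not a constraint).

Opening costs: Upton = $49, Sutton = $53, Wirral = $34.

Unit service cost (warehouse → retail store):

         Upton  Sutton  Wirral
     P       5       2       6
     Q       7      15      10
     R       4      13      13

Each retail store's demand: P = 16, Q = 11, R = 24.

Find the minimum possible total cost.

For any fixed open set, each retail store goes to its cheapest open site; total = fixed + service.
{Upton}: P→Upton 5·16=80, Q→Upton 7·11=77, R→Upton 4·24=96. Service 253; fixed 49; total 302.
{Upton, Sutton}: service 205 + fixed 102 = 307
{Upton, Wirral}: P→Upton 5·16=80, Q→Upton 7·11=77, R→Upton 4·24=96. Service 253; fixed 83; total 336.
{Upton, Sutton, Wirral}: service 205 + fixed 136 = 341
No other subset beats 302.

Minimum total cost: 302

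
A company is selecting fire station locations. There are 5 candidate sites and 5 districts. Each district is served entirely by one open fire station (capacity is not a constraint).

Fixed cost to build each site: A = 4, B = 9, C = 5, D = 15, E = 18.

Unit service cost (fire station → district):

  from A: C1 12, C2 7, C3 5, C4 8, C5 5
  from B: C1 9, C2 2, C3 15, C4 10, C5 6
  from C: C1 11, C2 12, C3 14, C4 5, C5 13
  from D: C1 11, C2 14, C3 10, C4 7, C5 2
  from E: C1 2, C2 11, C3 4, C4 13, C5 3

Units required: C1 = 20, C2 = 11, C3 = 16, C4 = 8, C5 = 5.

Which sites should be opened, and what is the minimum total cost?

For any fixed open set, each district goes to its cheapest open site; total = fixed + service.
{B, C, E}: C1→E 2·20=40, C2→B 2·11=22, C3→E 4·16=64, C4→C 5·8=40, C5→E 3·5=15. Service 181; fixed 32; total 213.
{A, B, C, E}: C1→E 2·20=40, C2→B 2·11=22, C3→E 4·16=64, C4→C 5·8=40, C5→E 3·5=15. Service 181; fixed 36; total 217.
{B, C, D, E}: C1→E 2·20=40, C2→B 2·11=22, C3→E 4·16=64, C4→C 5·8=40, C5→D 2·5=10. Service 176; fixed 47; total 223.
{A, B, C, D, E}: service 176 + fixed 51 = 227
No other subset beats 213.

Open B, C and E; minimum total cost 213.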